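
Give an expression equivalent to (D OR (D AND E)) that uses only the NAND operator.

((D NAND D) NAND (((D NAND E) NAND (D NAND E)) NAND ((D NAND E) NAND (D NAND E))))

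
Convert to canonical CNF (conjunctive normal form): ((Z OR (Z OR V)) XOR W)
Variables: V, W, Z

(V OR W OR Z) AND (V OR NOT W OR NOT Z) AND (NOT V OR NOT W OR Z) AND (NOT V OR NOT W OR NOT Z)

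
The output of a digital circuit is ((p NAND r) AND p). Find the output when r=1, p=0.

Substituting: ((0 NAND 1) AND 0)
= 0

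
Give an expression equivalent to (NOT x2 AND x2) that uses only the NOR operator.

(((x2 NOR x2) NOR (x2 NOR x2)) NOR (x2 NOR x2))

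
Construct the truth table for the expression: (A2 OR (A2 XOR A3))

A3 | A2 | Output
----------------
0 | 0 | 0
0 | 1 | 1
1 | 0 | 1
1 | 1 | 1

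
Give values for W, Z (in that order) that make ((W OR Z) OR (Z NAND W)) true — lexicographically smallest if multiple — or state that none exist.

W=0, Z=0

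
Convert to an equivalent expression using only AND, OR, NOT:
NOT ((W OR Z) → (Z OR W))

(W OR Z) AND NOT (Z OR W)
(Negated implication: NOT(A → B) = A AND NOT B)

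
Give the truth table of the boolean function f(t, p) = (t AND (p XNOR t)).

t | p | Output
--------------
0 | 0 | 0
0 | 1 | 0
1 | 0 | 0
1 | 1 | 1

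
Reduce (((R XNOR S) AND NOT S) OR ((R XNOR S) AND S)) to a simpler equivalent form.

By distribution ((E AND v) OR (E AND NOT v) = E):
= (R XNOR S)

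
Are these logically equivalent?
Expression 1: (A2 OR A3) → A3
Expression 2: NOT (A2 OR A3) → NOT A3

No, Inverse is not equivalent to original (counterexample: A2=1, A3=0)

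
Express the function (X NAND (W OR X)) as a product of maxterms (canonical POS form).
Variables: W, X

ΠM(1, 3) = (W OR NOT X) AND (NOT W OR NOT X)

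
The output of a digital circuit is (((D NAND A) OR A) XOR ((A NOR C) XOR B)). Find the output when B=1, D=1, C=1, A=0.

Substituting: (((1 NAND 0) OR 0) XOR ((0 NOR 1) XOR 1))
= 0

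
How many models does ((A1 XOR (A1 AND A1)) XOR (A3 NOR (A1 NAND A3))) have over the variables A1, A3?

No assignment satisfies the expression.
Count: 0 out of 4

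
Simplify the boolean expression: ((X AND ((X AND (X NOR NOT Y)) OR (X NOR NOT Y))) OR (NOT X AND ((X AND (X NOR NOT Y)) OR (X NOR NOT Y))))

By distribution ((E AND v) OR (E AND NOT v) = E) then absorption (E OR (E AND v) = E):
= (X NOR NOT Y)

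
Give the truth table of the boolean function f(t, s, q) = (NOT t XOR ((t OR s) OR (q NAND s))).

t | s | q | Output
------------------
0 | 0 | 0 | 0
0 | 0 | 1 | 0
0 | 1 | 0 | 0
0 | 1 | 1 | 0
1 | 0 | 0 | 1
1 | 0 | 1 | 1
1 | 1 | 0 | 1
1 | 1 | 1 | 1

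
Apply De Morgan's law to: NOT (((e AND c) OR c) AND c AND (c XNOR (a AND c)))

NOT ((e AND c) OR c) OR NOT c OR NOT (c XNOR (a AND c))
De Morgan's: NOT(AND of terms) = OR of negations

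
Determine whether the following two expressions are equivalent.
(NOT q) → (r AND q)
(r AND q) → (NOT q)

No, Converse is not equivalent to original (counterexample: q=0, r=0)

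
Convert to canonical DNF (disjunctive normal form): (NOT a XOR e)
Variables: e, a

(NOT e AND NOT a) OR (e AND a)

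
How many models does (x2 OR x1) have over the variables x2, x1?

Satisfying assignments: (0,1), (1,0), (1,1)
Count: 3 out of 4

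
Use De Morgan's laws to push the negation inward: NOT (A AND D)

NOT A OR NOT D
De Morgan's: NOT(AND of terms) = OR of negations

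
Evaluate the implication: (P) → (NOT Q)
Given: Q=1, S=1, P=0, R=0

Antecedent (P) = 0; consequent (NOT Q) = 0.
0 → 0 = 1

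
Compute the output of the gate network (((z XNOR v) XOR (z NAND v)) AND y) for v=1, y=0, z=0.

Substituting: (((0 XNOR 1) XOR (0 NAND 1)) AND 0)
= 0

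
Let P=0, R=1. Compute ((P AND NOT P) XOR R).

Substituting: ((0 AND NOT 0) XOR 1)
= 1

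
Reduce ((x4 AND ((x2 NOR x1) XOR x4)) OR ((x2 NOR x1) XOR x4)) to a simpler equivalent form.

By absorption (E OR (E AND v) = E):
= ((x2 NOR x1) XOR x4)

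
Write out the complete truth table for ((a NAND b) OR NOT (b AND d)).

b | a | d | Output
------------------
0 | 0 | 0 | 1
0 | 0 | 1 | 1
0 | 1 | 0 | 1
0 | 1 | 1 | 1
1 | 0 | 0 | 1
1 | 0 | 1 | 1
1 | 1 | 0 | 1
1 | 1 | 1 | 0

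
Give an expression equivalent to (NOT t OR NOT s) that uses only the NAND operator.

(((t NAND t) NAND (t NAND t)) NAND ((s NAND s) NAND (s NAND s)))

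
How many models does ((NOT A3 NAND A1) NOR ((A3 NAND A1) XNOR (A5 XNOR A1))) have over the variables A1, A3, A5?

Satisfying assignments: (1,0,0)
Count: 1 out of 8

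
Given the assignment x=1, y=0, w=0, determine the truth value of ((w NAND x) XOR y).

Substituting: ((0 NAND 1) XOR 0)
= 1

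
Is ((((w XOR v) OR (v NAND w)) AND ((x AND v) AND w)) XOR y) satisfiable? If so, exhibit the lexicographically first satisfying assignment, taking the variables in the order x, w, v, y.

x=0, w=0, v=0, y=1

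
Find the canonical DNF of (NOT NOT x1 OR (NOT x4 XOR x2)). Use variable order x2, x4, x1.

(NOT x2 AND NOT x4 AND NOT x1) OR (NOT x2 AND NOT x4 AND x1) OR (NOT x2 AND x4 AND x1) OR (x2 AND NOT x4 AND x1) OR (x2 AND x4 AND NOT x1) OR (x2 AND x4 AND x1)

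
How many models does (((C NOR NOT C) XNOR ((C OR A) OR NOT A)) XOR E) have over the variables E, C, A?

Satisfying assignments: (1,0,0), (1,0,1), (1,1,0), (1,1,1)
Count: 4 out of 8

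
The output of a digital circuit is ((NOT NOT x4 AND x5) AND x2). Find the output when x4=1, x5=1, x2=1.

Substituting: ((NOT NOT 1 AND 1) AND 1)
= 1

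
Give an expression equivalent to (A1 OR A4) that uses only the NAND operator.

((A1 NAND A1) NAND (A4 NAND A4))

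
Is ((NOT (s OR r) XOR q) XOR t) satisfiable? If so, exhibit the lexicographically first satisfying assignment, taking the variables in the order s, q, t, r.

s=0, q=0, t=0, r=0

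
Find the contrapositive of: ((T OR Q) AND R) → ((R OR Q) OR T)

Contrapositive: NOT ((R OR Q) OR T) → NOT ((T OR Q) AND R)
Note: A statement and its contrapositive are logically equivalent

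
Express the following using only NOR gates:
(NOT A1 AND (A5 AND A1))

(((A1 NOR A1) NOR (A1 NOR A1)) NOR (((A5 NOR A5) NOR (A1 NOR A1)) NOR ((A5 NOR A5) NOR (A1 NOR A1))))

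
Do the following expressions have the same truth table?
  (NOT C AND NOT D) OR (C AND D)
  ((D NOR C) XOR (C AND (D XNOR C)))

Yes, they are equivalent — the two output columns agree on all 4 assignments:
C | D | Expression 1 | Expression 2
-----------------------------------
0 | 0 | 1 | 1
0 | 1 | 0 | 0
1 | 0 | 0 | 0
1 | 1 | 1 | 1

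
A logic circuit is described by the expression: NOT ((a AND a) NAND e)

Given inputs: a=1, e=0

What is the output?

Substituting: NOT ((1 AND 1) NAND 0)
= 0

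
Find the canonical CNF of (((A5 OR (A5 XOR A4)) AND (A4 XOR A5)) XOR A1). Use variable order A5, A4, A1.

(A5 OR A4 OR A1) AND (A5 OR NOT A4 OR NOT A1) AND (NOT A5 OR A4 OR NOT A1) AND (NOT A5 OR NOT A4 OR A1)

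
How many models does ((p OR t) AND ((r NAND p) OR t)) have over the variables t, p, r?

Satisfying assignments: (0,1,0), (1,0,0), (1,0,1), (1,1,0), (1,1,1)
Count: 5 out of 8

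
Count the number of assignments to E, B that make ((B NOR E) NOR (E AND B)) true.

Satisfying assignments: (0,1), (1,0)
Count: 2 out of 4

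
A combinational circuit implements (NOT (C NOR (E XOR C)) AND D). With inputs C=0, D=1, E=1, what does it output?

Substituting: (NOT (0 NOR (1 XOR 0)) AND 1)
= 1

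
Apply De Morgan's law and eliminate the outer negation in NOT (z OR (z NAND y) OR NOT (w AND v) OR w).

NOT z AND NOT (z NAND y) AND (w AND v) AND NOT w
De Morgan's: NOT(OR of terms) = AND of negations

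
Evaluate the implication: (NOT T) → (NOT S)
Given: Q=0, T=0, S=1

Antecedent (NOT T) = 1; consequent (NOT S) = 0.
1 → 0 = 0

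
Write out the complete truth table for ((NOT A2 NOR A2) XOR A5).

A2 | A5 | Output
----------------
0 | 0 | 0
0 | 1 | 1
1 | 0 | 0
1 | 1 | 1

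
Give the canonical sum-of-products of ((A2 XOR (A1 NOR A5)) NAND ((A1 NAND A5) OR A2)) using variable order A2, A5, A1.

Σm(1, 2, 3, 4) = (NOT A2 AND NOT A5 AND A1) OR (NOT A2 AND A5 AND NOT A1) OR (NOT A2 AND A5 AND A1) OR (A2 AND NOT A5 AND NOT A1)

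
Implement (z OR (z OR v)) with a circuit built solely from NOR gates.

((z NOR ((z NOR v) NOR (z NOR v))) NOR (z NOR ((z NOR v) NOR (z NOR v))))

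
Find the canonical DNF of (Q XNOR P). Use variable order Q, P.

(NOT Q AND NOT P) OR (Q AND P)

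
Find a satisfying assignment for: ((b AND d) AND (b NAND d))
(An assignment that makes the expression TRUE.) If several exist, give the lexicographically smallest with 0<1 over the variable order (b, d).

UNSATISFIABLE - no assignment makes this expression true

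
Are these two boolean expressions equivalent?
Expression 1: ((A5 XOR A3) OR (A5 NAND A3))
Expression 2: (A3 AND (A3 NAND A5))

No. Counterexample: with A5=0, A3=0, Expression 1 = 1 but Expression 2 = 0.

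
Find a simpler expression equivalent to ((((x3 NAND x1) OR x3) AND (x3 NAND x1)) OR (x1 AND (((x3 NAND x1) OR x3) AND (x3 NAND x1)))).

By absorption (E OR (E AND v) = E) then absorption (E AND (E OR v) = E):
= (x3 NAND x1)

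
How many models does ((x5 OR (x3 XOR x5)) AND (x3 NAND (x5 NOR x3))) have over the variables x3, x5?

Satisfying assignments: (0,1), (1,0), (1,1)
Count: 3 out of 4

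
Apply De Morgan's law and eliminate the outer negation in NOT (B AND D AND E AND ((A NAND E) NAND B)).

NOT B OR NOT D OR NOT E OR NOT ((A NAND E) NAND B)
De Morgan's: NOT(AND of terms) = OR of negations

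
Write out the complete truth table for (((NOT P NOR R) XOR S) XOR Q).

S | P | Q | R | Output
----------------------
0 | 0 | 0 | 0 | 0
0 | 0 | 0 | 1 | 0
0 | 0 | 1 | 0 | 1
0 | 0 | 1 | 1 | 1
0 | 1 | 0 | 0 | 1
0 | 1 | 0 | 1 | 0
0 | 1 | 1 | 0 | 0
0 | 1 | 1 | 1 | 1
1 | 0 | 0 | 0 | 1
1 | 0 | 0 | 1 | 1
1 | 0 | 1 | 0 | 0
1 | 0 | 1 | 1 | 0
1 | 1 | 0 | 0 | 0
1 | 1 | 0 | 1 | 1
1 | 1 | 1 | 0 | 1
1 | 1 | 1 | 1 | 0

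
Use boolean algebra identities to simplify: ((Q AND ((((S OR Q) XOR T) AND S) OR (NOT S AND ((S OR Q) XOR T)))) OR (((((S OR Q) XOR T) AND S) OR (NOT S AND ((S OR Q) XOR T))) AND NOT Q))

By distribution ((E AND v) OR (E AND NOT v) = E) then distribution ((E AND v) OR (E AND NOT v) = E):
= ((S OR Q) XOR T)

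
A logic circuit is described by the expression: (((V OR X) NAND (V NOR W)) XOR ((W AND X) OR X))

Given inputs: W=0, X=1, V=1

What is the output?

Substituting: (((1 OR 1) NAND (1 NOR 0)) XOR ((0 AND 1) OR 1))
= 0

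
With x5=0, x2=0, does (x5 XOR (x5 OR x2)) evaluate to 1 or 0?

Substituting: (0 XOR (0 OR 0))
= 0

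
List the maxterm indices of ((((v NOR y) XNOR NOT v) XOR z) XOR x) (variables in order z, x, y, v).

ΠM(2, 4, 5, 7, 8, 9, 11, 14) = (z OR x OR NOT y OR v) AND (z OR NOT x OR y OR v) AND (z OR NOT x OR y OR NOT v) AND (z OR NOT x OR NOT y OR NOT v) AND (NOT z OR x OR y OR v) AND (NOT z OR x OR y OR NOT v) AND (NOT z OR x OR NOT y OR NOT v) AND (NOT z OR NOT x OR NOT y OR v)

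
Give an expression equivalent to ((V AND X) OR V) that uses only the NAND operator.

((((V NAND X) NAND (V NAND X)) NAND ((V NAND X) NAND (V NAND X))) NAND (V NAND V))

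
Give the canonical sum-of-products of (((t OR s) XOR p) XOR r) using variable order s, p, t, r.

Σm(1, 2, 4, 7, 8, 10, 13, 15) = (NOT s AND NOT p AND NOT t AND r) OR (NOT s AND NOT p AND t AND NOT r) OR (NOT s AND p AND NOT t AND NOT r) OR (NOT s AND p AND t AND r) OR (s AND NOT p AND NOT t AND NOT r) OR (s AND NOT p AND t AND NOT r) OR (s AND p AND NOT t AND r) OR (s AND p AND t AND r)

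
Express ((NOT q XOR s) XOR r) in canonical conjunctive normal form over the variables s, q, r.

(s OR q OR NOT r) AND (s OR NOT q OR r) AND (NOT s OR q OR r) AND (NOT s OR NOT q OR NOT r)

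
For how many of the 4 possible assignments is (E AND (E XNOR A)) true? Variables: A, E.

Satisfying assignments: (1,1)
Count: 1 out of 4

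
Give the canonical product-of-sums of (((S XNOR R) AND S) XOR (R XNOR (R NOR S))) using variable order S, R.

ΠM(0, 1) = (S OR R) AND (S OR NOT R)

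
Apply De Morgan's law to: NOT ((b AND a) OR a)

NOT (b AND a) AND NOT a
De Morgan's: NOT(OR of terms) = AND of negations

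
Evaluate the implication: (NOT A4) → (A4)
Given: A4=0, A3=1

Antecedent (NOT A4) = 1; consequent (A4) = 0.
1 → 0 = 0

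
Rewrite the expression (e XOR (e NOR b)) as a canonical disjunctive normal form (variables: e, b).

(NOT e AND NOT b) OR (e AND NOT b) OR (e AND b)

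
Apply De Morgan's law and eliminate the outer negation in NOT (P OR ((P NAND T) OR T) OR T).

NOT P AND NOT ((P NAND T) OR T) AND NOT T
De Morgan's: NOT(OR of terms) = AND of negations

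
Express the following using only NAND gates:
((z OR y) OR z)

((((z NAND z) NAND (y NAND y)) NAND ((z NAND z) NAND (y NAND y))) NAND (z NAND z))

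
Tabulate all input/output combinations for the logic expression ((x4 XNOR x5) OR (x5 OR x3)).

x3 | x5 | x4 | Output
---------------------
0 | 0 | 0 | 1
0 | 0 | 1 | 0
0 | 1 | 0 | 1
0 | 1 | 1 | 1
1 | 0 | 0 | 1
1 | 0 | 1 | 1
1 | 1 | 0 | 1
1 | 1 | 1 | 1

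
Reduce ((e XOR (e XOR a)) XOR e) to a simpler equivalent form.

By XOR self-cancellation ((E XOR v) XOR v = E):
= (e XOR a)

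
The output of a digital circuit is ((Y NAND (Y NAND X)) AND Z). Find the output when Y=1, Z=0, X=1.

Substituting: ((1 NAND (1 NAND 1)) AND 0)
= 0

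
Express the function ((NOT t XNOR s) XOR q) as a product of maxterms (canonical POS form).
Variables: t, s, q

ΠM(0, 3, 5, 6) = (t OR s OR q) AND (t OR NOT s OR NOT q) AND (NOT t OR s OR NOT q) AND (NOT t OR NOT s OR q)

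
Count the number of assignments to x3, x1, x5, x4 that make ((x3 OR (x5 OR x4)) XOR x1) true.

Satisfying assignments: (0,0,0,1), (0,0,1,0), (0,0,1,1), (0,1,0,0), (1,0,0,0), (1,0,0,1), (1,0,1,0), (1,0,1,1)
Count: 8 out of 16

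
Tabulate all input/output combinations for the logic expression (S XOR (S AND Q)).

S | Q | Output
--------------
0 | 0 | 0
0 | 1 | 0
1 | 0 | 1
1 | 1 | 0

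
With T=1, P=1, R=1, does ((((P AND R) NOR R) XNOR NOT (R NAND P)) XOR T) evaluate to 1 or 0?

Substituting: ((((1 AND 1) NOR 1) XNOR NOT (1 NAND 1)) XOR 1)
= 1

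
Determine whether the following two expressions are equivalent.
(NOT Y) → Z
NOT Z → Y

Yes, Contrapositive is always equivalent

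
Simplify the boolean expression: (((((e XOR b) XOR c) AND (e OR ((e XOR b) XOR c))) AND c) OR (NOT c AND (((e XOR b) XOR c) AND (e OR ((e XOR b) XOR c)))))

By distribution ((E AND v) OR (E AND NOT v) = E) then absorption (E AND (E OR v) = E):
= ((e XOR b) XOR c)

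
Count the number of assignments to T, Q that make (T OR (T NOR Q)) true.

Satisfying assignments: (0,0), (1,0), (1,1)
Count: 3 out of 4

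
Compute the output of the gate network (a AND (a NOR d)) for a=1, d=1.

Substituting: (1 AND (1 NOR 1))
= 0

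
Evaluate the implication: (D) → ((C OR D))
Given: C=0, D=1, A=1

Antecedent (D) = 1; consequent ((C OR D)) = 1.
1 → 1 = 1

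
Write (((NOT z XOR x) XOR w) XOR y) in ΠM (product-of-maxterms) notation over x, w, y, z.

ΠM(1, 2, 4, 7, 8, 11, 13, 14) = (x OR w OR y OR NOT z) AND (x OR w OR NOT y OR z) AND (x OR NOT w OR y OR z) AND (x OR NOT w OR NOT y OR NOT z) AND (NOT x OR w OR y OR z) AND (NOT x OR w OR NOT y OR NOT z) AND (NOT x OR NOT w OR y OR NOT z) AND (NOT x OR NOT w OR NOT y OR z)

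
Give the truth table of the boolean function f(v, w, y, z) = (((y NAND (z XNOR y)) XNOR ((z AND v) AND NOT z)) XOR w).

v | w | y | z | Output
----------------------
0 | 0 | 0 | 0 | 0
0 | 0 | 0 | 1 | 0
0 | 0 | 1 | 0 | 0
0 | 0 | 1 | 1 | 1
0 | 1 | 0 | 0 | 1
0 | 1 | 0 | 1 | 1
0 | 1 | 1 | 0 | 1
0 | 1 | 1 | 1 | 0
1 | 0 | 0 | 0 | 0
1 | 0 | 0 | 1 | 0
1 | 0 | 1 | 0 | 0
1 | 0 | 1 | 1 | 1
1 | 1 | 0 | 0 | 1
1 | 1 | 0 | 1 | 1
1 | 1 | 1 | 0 | 1
1 | 1 | 1 | 1 | 0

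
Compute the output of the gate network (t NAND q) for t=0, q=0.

Substituting: (0 NAND 0)
= 1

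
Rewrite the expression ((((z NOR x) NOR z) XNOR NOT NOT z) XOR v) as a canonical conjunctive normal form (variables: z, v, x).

(z OR v OR NOT x) AND (z OR NOT v OR x) AND (NOT z OR v OR x) AND (NOT z OR v OR NOT x)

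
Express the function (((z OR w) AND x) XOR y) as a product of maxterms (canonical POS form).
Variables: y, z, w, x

ΠM(0, 1, 2, 4, 6, 11, 13, 15) = (y OR z OR w OR x) AND (y OR z OR w OR NOT x) AND (y OR z OR NOT w OR x) AND (y OR NOT z OR w OR x) AND (y OR NOT z OR NOT w OR x) AND (NOT y OR z OR NOT w OR NOT x) AND (NOT y OR NOT z OR w OR NOT x) AND (NOT y OR NOT z OR NOT w OR NOT x)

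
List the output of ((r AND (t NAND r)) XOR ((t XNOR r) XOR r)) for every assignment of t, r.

t | r | Output
--------------
0 | 0 | 1
0 | 1 | 0
1 | 0 | 0
1 | 1 | 0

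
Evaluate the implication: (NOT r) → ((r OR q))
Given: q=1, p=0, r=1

Antecedent (NOT r) = 0; consequent ((r OR q)) = 1.
0 → 1 = 1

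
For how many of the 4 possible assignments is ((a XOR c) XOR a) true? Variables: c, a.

Satisfying assignments: (1,0), (1,1)
Count: 2 out of 4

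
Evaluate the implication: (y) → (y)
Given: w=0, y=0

Antecedent (y) = 0; consequent (y) = 0.
0 → 0 = 1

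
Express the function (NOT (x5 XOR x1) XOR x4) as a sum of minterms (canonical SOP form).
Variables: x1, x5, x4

Σm(0, 3, 5, 6) = (NOT x1 AND NOT x5 AND NOT x4) OR (NOT x1 AND x5 AND x4) OR (x1 AND NOT x5 AND x4) OR (x1 AND x5 AND NOT x4)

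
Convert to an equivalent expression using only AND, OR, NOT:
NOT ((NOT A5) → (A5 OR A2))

(NOT A5) AND NOT (A5 OR A2)
(Negated implication: NOT(A → B) = A AND NOT B)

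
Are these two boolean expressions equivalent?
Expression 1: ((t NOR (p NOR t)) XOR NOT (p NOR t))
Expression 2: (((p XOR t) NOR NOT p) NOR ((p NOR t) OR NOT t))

No. Counterexample: with t=1, p=1, Expression 1 = 1 but Expression 2 = 0.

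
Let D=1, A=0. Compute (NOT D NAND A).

Substituting: (NOT 1 NAND 0)
= 1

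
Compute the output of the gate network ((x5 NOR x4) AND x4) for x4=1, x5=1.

Substituting: ((1 NOR 1) AND 1)
= 0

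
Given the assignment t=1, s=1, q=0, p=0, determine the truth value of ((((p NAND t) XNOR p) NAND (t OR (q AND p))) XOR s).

Substituting: ((((0 NAND 1) XNOR 0) NAND (1 OR (0 AND 0))) XOR 1)
= 0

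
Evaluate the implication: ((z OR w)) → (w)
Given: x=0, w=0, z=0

Antecedent ((z OR w)) = 0; consequent (w) = 0.
0 → 0 = 1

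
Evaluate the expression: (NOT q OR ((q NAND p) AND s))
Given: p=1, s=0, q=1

Substituting: (NOT 1 OR ((1 NAND 1) AND 0))
= 0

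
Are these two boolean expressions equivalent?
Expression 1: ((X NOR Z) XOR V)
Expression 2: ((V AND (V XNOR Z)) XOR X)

No. Counterexample: with Z=0, X=0, V=0, Expression 1 = 1 but Expression 2 = 0.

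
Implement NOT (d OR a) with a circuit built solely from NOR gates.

(((d NOR a) NOR (d NOR a)) NOR ((d NOR a) NOR (d NOR a)))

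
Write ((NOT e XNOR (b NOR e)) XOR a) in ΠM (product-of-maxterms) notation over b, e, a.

ΠM(1, 3, 4, 7) = (b OR e OR NOT a) AND (b OR NOT e OR NOT a) AND (NOT b OR e OR a) AND (NOT b OR NOT e OR NOT a)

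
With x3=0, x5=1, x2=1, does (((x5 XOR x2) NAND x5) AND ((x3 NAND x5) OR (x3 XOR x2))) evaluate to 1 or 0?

Substituting: (((1 XOR 1) NAND 1) AND ((0 NAND 1) OR (0 XOR 1)))
= 1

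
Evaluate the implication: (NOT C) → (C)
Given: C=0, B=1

Antecedent (NOT C) = 1; consequent (C) = 0.
1 → 0 = 0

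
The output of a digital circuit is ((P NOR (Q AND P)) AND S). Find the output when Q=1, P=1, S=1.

Substituting: ((1 NOR (1 AND 1)) AND 1)
= 0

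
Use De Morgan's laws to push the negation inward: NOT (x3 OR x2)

NOT x3 AND NOT x2
De Morgan's: NOT(OR of terms) = AND of negations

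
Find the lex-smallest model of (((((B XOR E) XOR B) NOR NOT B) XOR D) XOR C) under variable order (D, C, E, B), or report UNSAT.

D=0, C=0, E=0, B=1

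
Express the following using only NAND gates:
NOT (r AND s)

(((r NAND s) NAND (r NAND s)) NAND ((r NAND s) NAND (r NAND s)))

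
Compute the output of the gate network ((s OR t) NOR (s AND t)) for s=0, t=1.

Substituting: ((0 OR 1) NOR (0 AND 1))
= 0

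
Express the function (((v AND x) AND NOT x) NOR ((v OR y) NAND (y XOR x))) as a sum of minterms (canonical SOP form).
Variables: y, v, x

Σm(3, 4, 6) = (NOT y AND v AND x) OR (y AND NOT v AND NOT x) OR (y AND v AND NOT x)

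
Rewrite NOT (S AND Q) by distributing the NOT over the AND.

NOT S OR NOT Q
De Morgan's: NOT(AND of terms) = OR of negations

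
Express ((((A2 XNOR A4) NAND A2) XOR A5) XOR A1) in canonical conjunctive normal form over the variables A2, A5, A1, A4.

(A2 OR A5 OR NOT A1 OR A4) AND (A2 OR A5 OR NOT A1 OR NOT A4) AND (A2 OR NOT A5 OR A1 OR A4) AND (A2 OR NOT A5 OR A1 OR NOT A4) AND (NOT A2 OR A5 OR A1 OR NOT A4) AND (NOT A2 OR A5 OR NOT A1 OR A4) AND (NOT A2 OR NOT A5 OR A1 OR A4) AND (NOT A2 OR NOT A5 OR NOT A1 OR NOT A4)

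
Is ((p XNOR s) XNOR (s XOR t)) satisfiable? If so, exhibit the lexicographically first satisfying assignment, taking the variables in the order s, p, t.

s=0, p=0, t=1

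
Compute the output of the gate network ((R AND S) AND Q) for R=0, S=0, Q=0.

Substituting: ((0 AND 0) AND 0)
= 0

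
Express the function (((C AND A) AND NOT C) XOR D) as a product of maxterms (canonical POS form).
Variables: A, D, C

ΠM(0, 1, 4, 5) = (A OR D OR C) AND (A OR D OR NOT C) AND (NOT A OR D OR C) AND (NOT A OR D OR NOT C)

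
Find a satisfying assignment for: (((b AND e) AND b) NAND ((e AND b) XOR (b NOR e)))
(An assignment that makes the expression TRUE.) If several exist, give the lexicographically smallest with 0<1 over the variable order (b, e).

b=0, e=0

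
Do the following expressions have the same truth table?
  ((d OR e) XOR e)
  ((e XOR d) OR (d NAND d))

No. Counterexample: with d=0, e=0, Expression 1 = 0 but Expression 2 = 1.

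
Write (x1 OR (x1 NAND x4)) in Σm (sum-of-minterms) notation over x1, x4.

Σm(0, 1, 2, 3) = (NOT x1 AND NOT x4) OR (NOT x1 AND x4) OR (x1 AND NOT x4) OR (x1 AND x4)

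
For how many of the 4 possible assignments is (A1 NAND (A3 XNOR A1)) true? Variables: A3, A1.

Satisfying assignments: (0,0), (0,1), (1,0)
Count: 3 out of 4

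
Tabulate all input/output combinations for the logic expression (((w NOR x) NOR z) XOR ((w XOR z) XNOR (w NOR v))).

z | v | x | w | Output
----------------------
0 | 0 | 0 | 0 | 0
0 | 0 | 0 | 1 | 1
0 | 0 | 1 | 0 | 1
0 | 0 | 1 | 1 | 1
0 | 1 | 0 | 0 | 1
0 | 1 | 0 | 1 | 1
0 | 1 | 1 | 0 | 0
0 | 1 | 1 | 1 | 1
1 | 0 | 0 | 0 | 1
1 | 0 | 0 | 1 | 1
1 | 0 | 1 | 0 | 1
1 | 0 | 1 | 1 | 1
1 | 1 | 0 | 0 | 0
1 | 1 | 0 | 1 | 1
1 | 1 | 1 | 0 | 0
1 | 1 | 1 | 1 | 1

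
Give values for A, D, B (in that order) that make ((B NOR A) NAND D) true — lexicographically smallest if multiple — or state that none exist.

A=0, D=0, B=0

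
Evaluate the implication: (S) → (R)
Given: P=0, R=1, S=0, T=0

Antecedent (S) = 0; consequent (R) = 1.
0 → 1 = 1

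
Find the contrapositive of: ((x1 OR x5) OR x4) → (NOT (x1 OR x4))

Contrapositive: (x1 OR x4) → NOT ((x1 OR x5) OR x4)
Note: A statement and its contrapositive are logically equivalent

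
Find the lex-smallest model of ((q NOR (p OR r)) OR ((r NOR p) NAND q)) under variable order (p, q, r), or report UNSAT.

p=0, q=0, r=0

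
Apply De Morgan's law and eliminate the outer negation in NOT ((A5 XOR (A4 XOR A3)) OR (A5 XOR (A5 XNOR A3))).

NOT (A5 XOR (A4 XOR A3)) AND NOT (A5 XOR (A5 XNOR A3))
De Morgan's: NOT(OR of terms) = AND of negations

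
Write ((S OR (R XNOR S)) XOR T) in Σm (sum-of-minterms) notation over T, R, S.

Σm(0, 1, 3, 6) = (NOT T AND NOT R AND NOT S) OR (NOT T AND NOT R AND S) OR (NOT T AND R AND S) OR (T AND R AND NOT S)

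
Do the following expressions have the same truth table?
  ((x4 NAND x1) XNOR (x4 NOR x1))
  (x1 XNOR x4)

Yes, they are equivalent — the two output columns agree on all 4 assignments:
x1 | x4 | Expression 1 | Expression 2
-------------------------------------
0 | 0 | 1 | 1
0 | 1 | 0 | 0
1 | 0 | 0 | 0
1 | 1 | 1 | 1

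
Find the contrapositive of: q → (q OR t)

Contrapositive: NOT (q OR t) → NOT q
Note: A statement and its contrapositive are logically equivalent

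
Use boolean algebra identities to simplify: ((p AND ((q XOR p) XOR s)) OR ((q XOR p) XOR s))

By absorption (E OR (E AND v) = E):
= ((q XOR p) XOR s)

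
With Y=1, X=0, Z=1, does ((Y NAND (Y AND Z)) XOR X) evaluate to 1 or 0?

Substituting: ((1 NAND (1 AND 1)) XOR 0)
= 0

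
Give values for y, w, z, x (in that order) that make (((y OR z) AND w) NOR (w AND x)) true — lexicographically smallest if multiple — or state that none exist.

y=0, w=0, z=0, x=0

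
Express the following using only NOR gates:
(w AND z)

((w NOR w) NOR (z NOR z))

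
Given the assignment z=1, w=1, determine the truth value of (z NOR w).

Substituting: (1 NOR 1)
= 0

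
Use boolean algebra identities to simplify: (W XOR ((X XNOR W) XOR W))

By XOR self-cancellation ((E XOR v) XOR v = E):
= (X XNOR W)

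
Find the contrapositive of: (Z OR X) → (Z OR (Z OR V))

Contrapositive: NOT (Z OR (Z OR V)) → NOT (Z OR X)
Note: A statement and its contrapositive are logically equivalent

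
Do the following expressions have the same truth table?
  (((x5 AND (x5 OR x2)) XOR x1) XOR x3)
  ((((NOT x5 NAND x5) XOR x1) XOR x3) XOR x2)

No. Counterexample: with x1=0, x5=0, x3=0, x2=0, Expression 1 = 0 but Expression 2 = 1.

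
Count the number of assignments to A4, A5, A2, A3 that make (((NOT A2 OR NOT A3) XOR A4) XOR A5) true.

Satisfying assignments: (0,0,0,0), (0,0,0,1), (0,0,1,0), (0,1,1,1), (1,0,1,1), (1,1,0,0), (1,1,0,1), (1,1,1,0)
Count: 8 out of 16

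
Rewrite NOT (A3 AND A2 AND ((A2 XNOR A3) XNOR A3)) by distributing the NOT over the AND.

NOT A3 OR NOT A2 OR NOT ((A2 XNOR A3) XNOR A3)
De Morgan's: NOT(AND of terms) = OR of negations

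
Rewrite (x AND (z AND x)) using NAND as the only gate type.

((x NAND ((z NAND x) NAND (z NAND x))) NAND (x NAND ((z NAND x) NAND (z NAND x))))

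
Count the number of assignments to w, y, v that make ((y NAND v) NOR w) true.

Satisfying assignments: (0,1,1)
Count: 1 out of 8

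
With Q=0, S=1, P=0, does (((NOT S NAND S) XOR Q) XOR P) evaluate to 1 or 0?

Substituting: (((NOT 1 NAND 1) XOR 0) XOR 0)
= 1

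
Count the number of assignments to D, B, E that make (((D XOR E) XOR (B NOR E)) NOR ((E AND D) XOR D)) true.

Satisfying assignments: (0,1,0), (1,0,1), (1,1,1)
Count: 3 out of 8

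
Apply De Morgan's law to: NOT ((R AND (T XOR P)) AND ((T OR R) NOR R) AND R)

NOT (R AND (T XOR P)) OR NOT ((T OR R) NOR R) OR NOT R
De Morgan's: NOT(AND of terms) = OR of negations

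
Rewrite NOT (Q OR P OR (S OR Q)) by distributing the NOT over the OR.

NOT Q AND NOT P AND NOT (S OR Q)
De Morgan's: NOT(OR of terms) = AND of negations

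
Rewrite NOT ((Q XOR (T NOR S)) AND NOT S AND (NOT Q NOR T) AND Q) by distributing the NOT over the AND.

NOT (Q XOR (T NOR S)) OR S OR NOT (NOT Q NOR T) OR NOT Q
De Morgan's: NOT(AND of terms) = OR of negations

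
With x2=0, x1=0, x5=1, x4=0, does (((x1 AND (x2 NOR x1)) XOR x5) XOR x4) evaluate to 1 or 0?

Substituting: (((0 AND (0 NOR 0)) XOR 1) XOR 0)
= 1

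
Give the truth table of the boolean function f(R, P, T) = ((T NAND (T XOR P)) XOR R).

R | P | T | Output
------------------
0 | 0 | 0 | 1
0 | 0 | 1 | 0
0 | 1 | 0 | 1
0 | 1 | 1 | 1
1 | 0 | 0 | 0
1 | 0 | 1 | 1
1 | 1 | 0 | 0
1 | 1 | 1 | 0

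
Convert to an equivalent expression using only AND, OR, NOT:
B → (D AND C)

NOT B OR (D AND C)
(Implication elimination: A → B = NOT A OR B)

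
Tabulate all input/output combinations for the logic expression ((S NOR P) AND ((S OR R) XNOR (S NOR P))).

P | R | S | Output
------------------
0 | 0 | 0 | 0
0 | 0 | 1 | 0
0 | 1 | 0 | 1
0 | 1 | 1 | 0
1 | 0 | 0 | 0
1 | 0 | 1 | 0
1 | 1 | 0 | 0
1 | 1 | 1 | 0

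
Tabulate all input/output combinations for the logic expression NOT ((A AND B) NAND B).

A | B | Output
--------------
0 | 0 | 0
0 | 1 | 0
1 | 0 | 0
1 | 1 | 1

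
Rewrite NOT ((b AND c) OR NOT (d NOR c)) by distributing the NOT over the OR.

NOT (b AND c) AND (d NOR c)
De Morgan's: NOT(OR of terms) = AND of negations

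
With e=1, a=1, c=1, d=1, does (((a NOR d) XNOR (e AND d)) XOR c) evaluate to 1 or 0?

Substituting: (((1 NOR 1) XNOR (1 AND 1)) XOR 1)
= 1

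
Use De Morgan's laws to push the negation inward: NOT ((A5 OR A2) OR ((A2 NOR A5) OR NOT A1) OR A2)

NOT (A5 OR A2) AND NOT ((A2 NOR A5) OR NOT A1) AND NOT A2
De Morgan's: NOT(OR of terms) = AND of negations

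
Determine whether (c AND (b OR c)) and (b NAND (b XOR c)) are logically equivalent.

No. Counterexample: with b=0, c=0, Expression 1 = 0 but Expression 2 = 1.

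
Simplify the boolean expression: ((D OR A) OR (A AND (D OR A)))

By absorption (E OR (E AND v) = E):
= (D OR A)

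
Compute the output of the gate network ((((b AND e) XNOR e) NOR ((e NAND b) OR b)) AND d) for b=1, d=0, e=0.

Substituting: ((((1 AND 0) XNOR 0) NOR ((0 NAND 1) OR 1)) AND 0)
= 0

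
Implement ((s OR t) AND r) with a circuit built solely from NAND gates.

((((s NAND s) NAND (t NAND t)) NAND r) NAND (((s NAND s) NAND (t NAND t)) NAND r))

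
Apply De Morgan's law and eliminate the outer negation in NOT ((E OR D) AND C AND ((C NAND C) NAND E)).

NOT (E OR D) OR NOT C OR NOT ((C NAND C) NAND E)
De Morgan's: NOT(AND of terms) = OR of negations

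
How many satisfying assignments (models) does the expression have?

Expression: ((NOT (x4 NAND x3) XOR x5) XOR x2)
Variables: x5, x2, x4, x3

Satisfying assignments: (0,0,1,1), (0,1,0,0), (0,1,0,1), (0,1,1,0), (1,0,0,0), (1,0,0,1), (1,0,1,0), (1,1,1,1)
Count: 8 out of 16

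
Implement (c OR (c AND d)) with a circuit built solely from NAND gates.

((c NAND c) NAND (((c NAND d) NAND (c NAND d)) NAND ((c NAND d) NAND (c NAND d))))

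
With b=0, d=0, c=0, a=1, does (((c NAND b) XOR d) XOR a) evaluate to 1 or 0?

Substituting: (((0 NAND 0) XOR 0) XOR 1)
= 0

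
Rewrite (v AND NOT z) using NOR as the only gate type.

((v NOR v) NOR ((z NOR z) NOR (z NOR z)))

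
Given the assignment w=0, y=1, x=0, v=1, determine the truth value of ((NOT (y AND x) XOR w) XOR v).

Substituting: ((NOT (1 AND 0) XOR 0) XOR 1)
= 0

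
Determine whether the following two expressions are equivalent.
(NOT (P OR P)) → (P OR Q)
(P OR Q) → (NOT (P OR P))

No, Converse is not equivalent to original (counterexample: P=0, Q=0)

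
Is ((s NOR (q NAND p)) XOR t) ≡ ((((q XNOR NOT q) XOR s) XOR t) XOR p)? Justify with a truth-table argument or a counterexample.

No. Counterexample: with s=0, q=0, t=0, p=1, Expression 1 = 0 but Expression 2 = 1.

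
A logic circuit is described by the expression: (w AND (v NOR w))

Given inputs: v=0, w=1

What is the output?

Substituting: (1 AND (0 NOR 1))
= 0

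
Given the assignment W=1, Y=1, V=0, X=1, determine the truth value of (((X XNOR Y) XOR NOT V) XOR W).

Substituting: (((1 XNOR 1) XOR NOT 0) XOR 1)
= 1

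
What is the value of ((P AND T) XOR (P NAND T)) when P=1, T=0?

Substituting: ((1 AND 0) XOR (1 NAND 0))
= 1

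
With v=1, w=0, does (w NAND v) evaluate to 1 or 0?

Substituting: (0 NAND 1)
= 1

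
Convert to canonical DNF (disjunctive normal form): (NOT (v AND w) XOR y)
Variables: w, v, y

(NOT w AND NOT v AND NOT y) OR (NOT w AND v AND NOT y) OR (w AND NOT v AND NOT y) OR (w AND v AND y)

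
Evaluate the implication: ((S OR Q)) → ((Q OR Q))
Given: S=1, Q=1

Antecedent ((S OR Q)) = 1; consequent ((Q OR Q)) = 1.
1 → 1 = 1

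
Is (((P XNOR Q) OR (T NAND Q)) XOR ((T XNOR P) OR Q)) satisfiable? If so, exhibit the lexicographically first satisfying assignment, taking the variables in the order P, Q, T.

P=0, Q=0, T=1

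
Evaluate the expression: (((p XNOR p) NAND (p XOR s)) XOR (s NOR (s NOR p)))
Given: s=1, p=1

Substituting: (((1 XNOR 1) NAND (1 XOR 1)) XOR (1 NOR (1 NOR 1)))
= 1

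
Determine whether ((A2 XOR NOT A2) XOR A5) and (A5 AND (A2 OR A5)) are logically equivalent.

No. Counterexample: with A5=0, A2=0, Expression 1 = 1 but Expression 2 = 0.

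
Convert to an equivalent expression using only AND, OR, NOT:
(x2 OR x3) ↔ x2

((x2 OR x3) AND x2) OR (NOT (x2 OR x3) AND NOT x2)
(Biconditional = both true or both false)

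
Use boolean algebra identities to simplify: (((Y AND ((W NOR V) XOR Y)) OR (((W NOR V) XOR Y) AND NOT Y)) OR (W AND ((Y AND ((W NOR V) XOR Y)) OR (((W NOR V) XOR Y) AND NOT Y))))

By absorption (E OR (E AND v) = E) then distribution ((E AND v) OR (E AND NOT v) = E):
= ((W NOR V) XOR Y)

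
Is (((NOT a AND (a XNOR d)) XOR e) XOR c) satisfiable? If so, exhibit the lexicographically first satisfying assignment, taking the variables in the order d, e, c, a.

d=0, e=0, c=0, a=0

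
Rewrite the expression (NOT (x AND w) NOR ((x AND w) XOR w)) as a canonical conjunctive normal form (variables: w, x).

(w OR x) AND (w OR NOT x) AND (NOT w OR x)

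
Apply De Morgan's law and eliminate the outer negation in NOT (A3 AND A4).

NOT A3 OR NOT A4
De Morgan's: NOT(AND of terms) = OR of negations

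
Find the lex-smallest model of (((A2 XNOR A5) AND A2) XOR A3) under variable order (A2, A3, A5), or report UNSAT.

A2=0, A3=1, A5=0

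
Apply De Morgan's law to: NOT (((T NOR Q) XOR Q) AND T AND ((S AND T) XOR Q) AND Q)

NOT ((T NOR Q) XOR Q) OR NOT T OR NOT ((S AND T) XOR Q) OR NOT Q
De Morgan's: NOT(AND of terms) = OR of negations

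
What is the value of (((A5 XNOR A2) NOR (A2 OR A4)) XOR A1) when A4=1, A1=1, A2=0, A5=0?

Substituting: (((0 XNOR 0) NOR (0 OR 1)) XOR 1)
= 1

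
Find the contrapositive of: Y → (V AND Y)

Contrapositive: NOT (V AND Y) → NOT Y
Note: A statement and its contrapositive are logically equivalent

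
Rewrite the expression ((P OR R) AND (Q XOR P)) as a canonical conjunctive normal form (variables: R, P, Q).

(R OR P OR Q) AND (R OR P OR NOT Q) AND (R OR NOT P OR NOT Q) AND (NOT R OR P OR Q) AND (NOT R OR NOT P OR NOT Q)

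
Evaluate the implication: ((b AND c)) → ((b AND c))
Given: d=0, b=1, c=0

Antecedent ((b AND c)) = 0; consequent ((b AND c)) = 0.
0 → 0 = 1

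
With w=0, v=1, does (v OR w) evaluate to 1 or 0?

Substituting: (1 OR 0)
= 1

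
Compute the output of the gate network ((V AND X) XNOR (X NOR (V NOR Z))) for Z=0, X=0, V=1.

Substituting: ((1 AND 0) XNOR (0 NOR (1 NOR 0)))
= 0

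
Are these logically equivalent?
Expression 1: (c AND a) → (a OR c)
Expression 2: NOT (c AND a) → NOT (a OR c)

No, Inverse is not equivalent to original (counterexample: e=0, a=0, c=1)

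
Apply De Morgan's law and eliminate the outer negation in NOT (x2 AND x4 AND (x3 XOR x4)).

NOT x2 OR NOT x4 OR NOT (x3 XOR x4)
De Morgan's: NOT(AND of terms) = OR of negations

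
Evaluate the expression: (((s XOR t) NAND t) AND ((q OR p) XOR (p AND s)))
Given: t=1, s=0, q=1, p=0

Substituting: (((0 XOR 1) NAND 1) AND ((1 OR 0) XOR (0 AND 0)))
= 0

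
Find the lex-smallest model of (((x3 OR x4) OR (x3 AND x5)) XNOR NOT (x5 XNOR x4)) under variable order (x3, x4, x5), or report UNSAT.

x3=0, x4=0, x5=0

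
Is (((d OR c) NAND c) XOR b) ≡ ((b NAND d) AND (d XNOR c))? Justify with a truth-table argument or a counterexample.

No. Counterexample: with c=0, d=0, b=1, Expression 1 = 0 but Expression 2 = 1.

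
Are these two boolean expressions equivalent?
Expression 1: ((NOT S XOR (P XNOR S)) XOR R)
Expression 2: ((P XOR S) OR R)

No. Counterexample: with P=0, R=0, S=1, Expression 1 = 0 but Expression 2 = 1.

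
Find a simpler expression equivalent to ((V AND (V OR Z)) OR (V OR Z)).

By absorption (E OR (E AND v) = E):
= (V OR Z)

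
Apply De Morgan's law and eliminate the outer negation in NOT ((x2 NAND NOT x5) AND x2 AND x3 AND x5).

NOT (x2 NAND NOT x5) OR NOT x2 OR NOT x3 OR NOT x5
De Morgan's: NOT(AND of terms) = OR of negations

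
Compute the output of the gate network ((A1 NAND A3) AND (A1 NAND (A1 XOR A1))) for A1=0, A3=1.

Substituting: ((0 NAND 1) AND (0 NAND (0 XOR 0)))
= 1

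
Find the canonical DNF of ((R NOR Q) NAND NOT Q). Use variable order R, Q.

(NOT R AND Q) OR (R AND NOT Q) OR (R AND Q)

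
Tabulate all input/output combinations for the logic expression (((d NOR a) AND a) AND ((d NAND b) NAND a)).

d | b | a | Output
------------------
0 | 0 | 0 | 0
0 | 0 | 1 | 0
0 | 1 | 0 | 0
0 | 1 | 1 | 0
1 | 0 | 0 | 0
1 | 0 | 1 | 0
1 | 1 | 0 | 0
1 | 1 | 1 | 0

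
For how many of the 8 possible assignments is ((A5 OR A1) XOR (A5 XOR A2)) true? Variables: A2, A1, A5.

Satisfying assignments: (0,1,0), (1,0,0), (1,0,1), (1,1,1)
Count: 4 out of 8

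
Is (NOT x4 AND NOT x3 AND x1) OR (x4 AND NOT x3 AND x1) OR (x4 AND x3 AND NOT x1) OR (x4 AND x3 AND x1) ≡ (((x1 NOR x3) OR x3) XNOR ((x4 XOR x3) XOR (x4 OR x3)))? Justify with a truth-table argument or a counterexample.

Yes, they are equivalent — the two output columns agree on all 8 assignments:
x4 | x3 | x1 | Expression 1 | Expression 2
------------------------------------------
0 | 0 | 0 | 0 | 0
0 | 0 | 1 | 1 | 1
0 | 1 | 0 | 0 | 0
0 | 1 | 1 | 0 | 0
1 | 0 | 0 | 0 | 0
1 | 0 | 1 | 1 | 1
1 | 1 | 0 | 1 | 1
1 | 1 | 1 | 1 | 1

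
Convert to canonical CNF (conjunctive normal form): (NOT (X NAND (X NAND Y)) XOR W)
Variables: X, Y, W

(X OR Y OR W) AND (X OR NOT Y OR W) AND (NOT X OR Y OR NOT W) AND (NOT X OR NOT Y OR W)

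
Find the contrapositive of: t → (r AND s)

Contrapositive: NOT (r AND s) → NOT t
Note: A statement and its contrapositive are logically equivalent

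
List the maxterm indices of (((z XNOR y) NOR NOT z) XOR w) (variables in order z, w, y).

ΠM(0, 1, 5, 6) = (z OR w OR y) AND (z OR w OR NOT y) AND (NOT z OR w OR NOT y) AND (NOT z OR NOT w OR y)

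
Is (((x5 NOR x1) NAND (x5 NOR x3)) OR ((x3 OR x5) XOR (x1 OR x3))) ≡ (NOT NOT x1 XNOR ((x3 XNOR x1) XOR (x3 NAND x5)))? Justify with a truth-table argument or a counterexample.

No. Counterexample: with x5=0, x1=0, x3=0, Expression 1 = 0 but Expression 2 = 1.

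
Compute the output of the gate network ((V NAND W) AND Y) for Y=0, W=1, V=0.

Substituting: ((0 NAND 1) AND 0)
= 0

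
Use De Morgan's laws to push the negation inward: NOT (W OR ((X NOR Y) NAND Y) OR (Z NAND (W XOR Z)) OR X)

NOT W AND NOT ((X NOR Y) NAND Y) AND NOT (Z NAND (W XOR Z)) AND NOT X
De Morgan's: NOT(OR of terms) = AND of negations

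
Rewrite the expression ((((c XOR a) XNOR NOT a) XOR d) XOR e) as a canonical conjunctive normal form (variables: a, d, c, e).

(a OR d OR c OR e) AND (a OR d OR NOT c OR NOT e) AND (a OR NOT d OR c OR NOT e) AND (a OR NOT d OR NOT c OR e) AND (NOT a OR d OR c OR e) AND (NOT a OR d OR NOT c OR NOT e) AND (NOT a OR NOT d OR c OR NOT e) AND (NOT a OR NOT d OR NOT c OR e)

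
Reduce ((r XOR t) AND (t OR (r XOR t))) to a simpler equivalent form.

By absorption (E AND (E OR v) = E):
= (r XOR t)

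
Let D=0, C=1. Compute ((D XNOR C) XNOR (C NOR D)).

Substituting: ((0 XNOR 1) XNOR (1 NOR 0))
= 1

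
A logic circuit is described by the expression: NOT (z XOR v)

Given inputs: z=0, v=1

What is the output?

Substituting: NOT (0 XOR 1)
= 0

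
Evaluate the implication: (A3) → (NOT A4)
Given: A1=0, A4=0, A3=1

Antecedent (A3) = 1; consequent (NOT A4) = 1.
1 → 1 = 1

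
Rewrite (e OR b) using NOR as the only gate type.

((e NOR b) NOR (e NOR b))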